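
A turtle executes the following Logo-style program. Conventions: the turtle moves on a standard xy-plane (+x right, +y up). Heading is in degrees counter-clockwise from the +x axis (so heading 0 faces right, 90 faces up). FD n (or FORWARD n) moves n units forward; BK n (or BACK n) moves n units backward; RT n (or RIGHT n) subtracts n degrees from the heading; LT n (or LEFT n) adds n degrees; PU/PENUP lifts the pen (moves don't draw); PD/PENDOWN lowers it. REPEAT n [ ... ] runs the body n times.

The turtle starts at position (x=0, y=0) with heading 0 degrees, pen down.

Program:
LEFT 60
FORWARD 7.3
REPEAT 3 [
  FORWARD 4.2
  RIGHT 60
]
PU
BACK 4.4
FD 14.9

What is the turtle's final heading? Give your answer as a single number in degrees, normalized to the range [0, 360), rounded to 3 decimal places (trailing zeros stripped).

Answer: 240

Derivation:
Executing turtle program step by step:
Start: pos=(0,0), heading=0, pen down
LT 60: heading 0 -> 60
FD 7.3: (0,0) -> (3.65,6.322) [heading=60, draw]
REPEAT 3 [
  -- iteration 1/3 --
  FD 4.2: (3.65,6.322) -> (5.75,9.959) [heading=60, draw]
  RT 60: heading 60 -> 0
  -- iteration 2/3 --
  FD 4.2: (5.75,9.959) -> (9.95,9.959) [heading=0, draw]
  RT 60: heading 0 -> 300
  -- iteration 3/3 --
  FD 4.2: (9.95,9.959) -> (12.05,6.322) [heading=300, draw]
  RT 60: heading 300 -> 240
]
PU: pen up
BK 4.4: (12.05,6.322) -> (14.25,10.132) [heading=240, move]
FD 14.9: (14.25,10.132) -> (6.8,-2.771) [heading=240, move]
Final: pos=(6.8,-2.771), heading=240, 4 segment(s) drawn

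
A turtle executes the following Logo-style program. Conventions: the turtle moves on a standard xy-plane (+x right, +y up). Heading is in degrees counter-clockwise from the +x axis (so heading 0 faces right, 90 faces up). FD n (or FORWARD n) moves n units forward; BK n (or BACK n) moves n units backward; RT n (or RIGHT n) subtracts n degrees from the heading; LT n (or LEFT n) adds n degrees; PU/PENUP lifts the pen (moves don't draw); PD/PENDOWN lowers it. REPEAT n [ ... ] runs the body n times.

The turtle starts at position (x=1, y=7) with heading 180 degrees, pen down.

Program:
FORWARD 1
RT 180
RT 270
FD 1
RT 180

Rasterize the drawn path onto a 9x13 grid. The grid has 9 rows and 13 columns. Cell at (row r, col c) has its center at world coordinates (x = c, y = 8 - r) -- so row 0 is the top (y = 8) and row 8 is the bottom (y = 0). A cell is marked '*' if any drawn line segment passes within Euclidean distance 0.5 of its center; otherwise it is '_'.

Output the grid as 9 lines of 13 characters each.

Answer: *____________
**___________
_____________
_____________
_____________
_____________
_____________
_____________
_____________

Derivation:
Segment 0: (1,7) -> (0,7)
Segment 1: (0,7) -> (-0,8)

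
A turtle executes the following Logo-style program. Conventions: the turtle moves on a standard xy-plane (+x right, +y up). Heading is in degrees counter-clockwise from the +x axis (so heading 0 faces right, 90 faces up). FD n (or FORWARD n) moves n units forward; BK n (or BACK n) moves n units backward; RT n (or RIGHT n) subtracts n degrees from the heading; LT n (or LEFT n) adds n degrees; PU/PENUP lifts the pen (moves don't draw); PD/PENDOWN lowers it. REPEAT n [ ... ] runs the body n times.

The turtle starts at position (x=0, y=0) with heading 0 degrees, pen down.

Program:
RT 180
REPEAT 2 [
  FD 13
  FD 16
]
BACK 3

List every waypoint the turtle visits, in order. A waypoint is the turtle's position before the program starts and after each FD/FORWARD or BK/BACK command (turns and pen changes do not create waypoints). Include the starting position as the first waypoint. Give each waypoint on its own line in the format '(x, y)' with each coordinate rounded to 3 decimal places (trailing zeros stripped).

Answer: (0, 0)
(-13, 0)
(-29, 0)
(-42, 0)
(-58, 0)
(-55, 0)

Derivation:
Executing turtle program step by step:
Start: pos=(0,0), heading=0, pen down
RT 180: heading 0 -> 180
REPEAT 2 [
  -- iteration 1/2 --
  FD 13: (0,0) -> (-13,0) [heading=180, draw]
  FD 16: (-13,0) -> (-29,0) [heading=180, draw]
  -- iteration 2/2 --
  FD 13: (-29,0) -> (-42,0) [heading=180, draw]
  FD 16: (-42,0) -> (-58,0) [heading=180, draw]
]
BK 3: (-58,0) -> (-55,0) [heading=180, draw]
Final: pos=(-55,0), heading=180, 5 segment(s) drawn
Waypoints (6 total):
(0, 0)
(-13, 0)
(-29, 0)
(-42, 0)
(-58, 0)
(-55, 0)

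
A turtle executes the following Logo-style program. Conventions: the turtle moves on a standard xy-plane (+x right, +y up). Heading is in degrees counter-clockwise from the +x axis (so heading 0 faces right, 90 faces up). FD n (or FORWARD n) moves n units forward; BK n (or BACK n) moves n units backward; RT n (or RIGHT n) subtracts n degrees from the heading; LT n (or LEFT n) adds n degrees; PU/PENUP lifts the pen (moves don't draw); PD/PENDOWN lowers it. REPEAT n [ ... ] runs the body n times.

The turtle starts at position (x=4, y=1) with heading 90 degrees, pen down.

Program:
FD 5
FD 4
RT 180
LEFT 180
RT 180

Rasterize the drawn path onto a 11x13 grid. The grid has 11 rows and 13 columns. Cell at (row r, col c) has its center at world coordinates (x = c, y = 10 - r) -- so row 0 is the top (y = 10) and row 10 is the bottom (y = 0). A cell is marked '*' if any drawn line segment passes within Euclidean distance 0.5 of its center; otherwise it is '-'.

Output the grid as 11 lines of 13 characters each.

Answer: ----*--------
----*--------
----*--------
----*--------
----*--------
----*--------
----*--------
----*--------
----*--------
----*--------
-------------

Derivation:
Segment 0: (4,1) -> (4,6)
Segment 1: (4,6) -> (4,10)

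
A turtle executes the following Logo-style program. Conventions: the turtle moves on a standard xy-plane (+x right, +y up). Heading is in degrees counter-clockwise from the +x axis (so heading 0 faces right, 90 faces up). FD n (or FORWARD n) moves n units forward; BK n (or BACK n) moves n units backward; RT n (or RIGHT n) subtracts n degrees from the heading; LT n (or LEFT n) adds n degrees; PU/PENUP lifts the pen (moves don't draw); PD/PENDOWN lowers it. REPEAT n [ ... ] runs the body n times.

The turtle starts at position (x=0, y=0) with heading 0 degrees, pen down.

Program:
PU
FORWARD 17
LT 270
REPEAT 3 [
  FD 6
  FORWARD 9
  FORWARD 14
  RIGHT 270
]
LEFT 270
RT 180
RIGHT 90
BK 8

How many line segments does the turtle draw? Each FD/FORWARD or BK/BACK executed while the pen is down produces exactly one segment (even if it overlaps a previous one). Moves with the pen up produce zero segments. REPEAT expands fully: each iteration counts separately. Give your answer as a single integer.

Answer: 0

Derivation:
Executing turtle program step by step:
Start: pos=(0,0), heading=0, pen down
PU: pen up
FD 17: (0,0) -> (17,0) [heading=0, move]
LT 270: heading 0 -> 270
REPEAT 3 [
  -- iteration 1/3 --
  FD 6: (17,0) -> (17,-6) [heading=270, move]
  FD 9: (17,-6) -> (17,-15) [heading=270, move]
  FD 14: (17,-15) -> (17,-29) [heading=270, move]
  RT 270: heading 270 -> 0
  -- iteration 2/3 --
  FD 6: (17,-29) -> (23,-29) [heading=0, move]
  FD 9: (23,-29) -> (32,-29) [heading=0, move]
  FD 14: (32,-29) -> (46,-29) [heading=0, move]
  RT 270: heading 0 -> 90
  -- iteration 3/3 --
  FD 6: (46,-29) -> (46,-23) [heading=90, move]
  FD 9: (46,-23) -> (46,-14) [heading=90, move]
  FD 14: (46,-14) -> (46,0) [heading=90, move]
  RT 270: heading 90 -> 180
]
LT 270: heading 180 -> 90
RT 180: heading 90 -> 270
RT 90: heading 270 -> 180
BK 8: (46,0) -> (54,0) [heading=180, move]
Final: pos=(54,0), heading=180, 0 segment(s) drawn
Segments drawn: 0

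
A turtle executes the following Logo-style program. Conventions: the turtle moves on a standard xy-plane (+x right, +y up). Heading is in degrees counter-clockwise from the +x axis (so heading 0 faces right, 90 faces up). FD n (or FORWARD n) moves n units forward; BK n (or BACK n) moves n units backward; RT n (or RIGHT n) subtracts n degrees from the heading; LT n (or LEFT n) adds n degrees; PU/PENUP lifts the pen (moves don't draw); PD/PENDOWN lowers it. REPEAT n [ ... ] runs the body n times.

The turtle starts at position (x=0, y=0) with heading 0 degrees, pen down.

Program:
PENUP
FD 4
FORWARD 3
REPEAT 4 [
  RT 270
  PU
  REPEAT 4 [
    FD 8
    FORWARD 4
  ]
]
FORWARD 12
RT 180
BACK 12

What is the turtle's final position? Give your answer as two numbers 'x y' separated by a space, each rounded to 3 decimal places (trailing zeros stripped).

Answer: 31 0

Derivation:
Executing turtle program step by step:
Start: pos=(0,0), heading=0, pen down
PU: pen up
FD 4: (0,0) -> (4,0) [heading=0, move]
FD 3: (4,0) -> (7,0) [heading=0, move]
REPEAT 4 [
  -- iteration 1/4 --
  RT 270: heading 0 -> 90
  PU: pen up
  REPEAT 4 [
    -- iteration 1/4 --
    FD 8: (7,0) -> (7,8) [heading=90, move]
    FD 4: (7,8) -> (7,12) [heading=90, move]
    -- iteration 2/4 --
    FD 8: (7,12) -> (7,20) [heading=90, move]
    FD 4: (7,20) -> (7,24) [heading=90, move]
    -- iteration 3/4 --
    FD 8: (7,24) -> (7,32) [heading=90, move]
    FD 4: (7,32) -> (7,36) [heading=90, move]
    -- iteration 4/4 --
    FD 8: (7,36) -> (7,44) [heading=90, move]
    FD 4: (7,44) -> (7,48) [heading=90, move]
  ]
  -- iteration 2/4 --
  RT 270: heading 90 -> 180
  PU: pen up
  REPEAT 4 [
    -- iteration 1/4 --
    FD 8: (7,48) -> (-1,48) [heading=180, move]
    FD 4: (-1,48) -> (-5,48) [heading=180, move]
    -- iteration 2/4 --
    FD 8: (-5,48) -> (-13,48) [heading=180, move]
    FD 4: (-13,48) -> (-17,48) [heading=180, move]
    -- iteration 3/4 --
    FD 8: (-17,48) -> (-25,48) [heading=180, move]
    FD 4: (-25,48) -> (-29,48) [heading=180, move]
    -- iteration 4/4 --
    FD 8: (-29,48) -> (-37,48) [heading=180, move]
    FD 4: (-37,48) -> (-41,48) [heading=180, move]
  ]
  -- iteration 3/4 --
  RT 270: heading 180 -> 270
  PU: pen up
  REPEAT 4 [
    -- iteration 1/4 --
    FD 8: (-41,48) -> (-41,40) [heading=270, move]
    FD 4: (-41,40) -> (-41,36) [heading=270, move]
    -- iteration 2/4 --
    FD 8: (-41,36) -> (-41,28) [heading=270, move]
    FD 4: (-41,28) -> (-41,24) [heading=270, move]
    -- iteration 3/4 --
    FD 8: (-41,24) -> (-41,16) [heading=270, move]
    FD 4: (-41,16) -> (-41,12) [heading=270, move]
    -- iteration 4/4 --
    FD 8: (-41,12) -> (-41,4) [heading=270, move]
    FD 4: (-41,4) -> (-41,0) [heading=270, move]
  ]
  -- iteration 4/4 --
  RT 270: heading 270 -> 0
  PU: pen up
  REPEAT 4 [
    -- iteration 1/4 --
    FD 8: (-41,0) -> (-33,0) [heading=0, move]
    FD 4: (-33,0) -> (-29,0) [heading=0, move]
    -- iteration 2/4 --
    FD 8: (-29,0) -> (-21,0) [heading=0, move]
    FD 4: (-21,0) -> (-17,0) [heading=0, move]
    -- iteration 3/4 --
    FD 8: (-17,0) -> (-9,0) [heading=0, move]
    FD 4: (-9,0) -> (-5,0) [heading=0, move]
    -- iteration 4/4 --
    FD 8: (-5,0) -> (3,0) [heading=0, move]
    FD 4: (3,0) -> (7,0) [heading=0, move]
  ]
]
FD 12: (7,0) -> (19,0) [heading=0, move]
RT 180: heading 0 -> 180
BK 12: (19,0) -> (31,0) [heading=180, move]
Final: pos=(31,0), heading=180, 0 segment(s) drawn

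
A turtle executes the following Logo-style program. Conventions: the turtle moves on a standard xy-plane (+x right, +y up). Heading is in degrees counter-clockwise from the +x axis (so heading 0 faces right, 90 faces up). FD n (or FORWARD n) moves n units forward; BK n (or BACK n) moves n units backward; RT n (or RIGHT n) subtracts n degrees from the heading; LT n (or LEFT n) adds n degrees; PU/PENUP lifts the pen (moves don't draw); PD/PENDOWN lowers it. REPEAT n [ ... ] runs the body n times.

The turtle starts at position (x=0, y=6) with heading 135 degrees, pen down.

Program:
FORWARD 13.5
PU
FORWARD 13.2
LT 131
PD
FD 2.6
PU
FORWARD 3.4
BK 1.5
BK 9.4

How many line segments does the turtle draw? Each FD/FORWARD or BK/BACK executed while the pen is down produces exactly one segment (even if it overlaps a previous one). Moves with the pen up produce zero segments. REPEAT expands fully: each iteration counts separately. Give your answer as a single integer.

Answer: 2

Derivation:
Executing turtle program step by step:
Start: pos=(0,6), heading=135, pen down
FD 13.5: (0,6) -> (-9.546,15.546) [heading=135, draw]
PU: pen up
FD 13.2: (-9.546,15.546) -> (-18.88,24.88) [heading=135, move]
LT 131: heading 135 -> 266
PD: pen down
FD 2.6: (-18.88,24.88) -> (-19.061,22.286) [heading=266, draw]
PU: pen up
FD 3.4: (-19.061,22.286) -> (-19.298,18.894) [heading=266, move]
BK 1.5: (-19.298,18.894) -> (-19.194,20.391) [heading=266, move]
BK 9.4: (-19.194,20.391) -> (-18.538,29.768) [heading=266, move]
Final: pos=(-18.538,29.768), heading=266, 2 segment(s) drawn
Segments drawn: 2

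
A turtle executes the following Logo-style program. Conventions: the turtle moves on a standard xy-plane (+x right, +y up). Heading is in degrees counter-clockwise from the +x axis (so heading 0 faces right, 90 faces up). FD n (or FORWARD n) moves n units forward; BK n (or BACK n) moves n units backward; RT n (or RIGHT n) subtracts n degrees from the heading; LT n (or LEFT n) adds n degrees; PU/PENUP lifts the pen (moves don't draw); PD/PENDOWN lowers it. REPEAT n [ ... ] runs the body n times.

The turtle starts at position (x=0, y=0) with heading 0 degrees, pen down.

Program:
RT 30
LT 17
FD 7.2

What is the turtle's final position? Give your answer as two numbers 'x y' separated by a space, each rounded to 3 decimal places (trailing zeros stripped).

Answer: 7.015 -1.62

Derivation:
Executing turtle program step by step:
Start: pos=(0,0), heading=0, pen down
RT 30: heading 0 -> 330
LT 17: heading 330 -> 347
FD 7.2: (0,0) -> (7.015,-1.62) [heading=347, draw]
Final: pos=(7.015,-1.62), heading=347, 1 segment(s) drawn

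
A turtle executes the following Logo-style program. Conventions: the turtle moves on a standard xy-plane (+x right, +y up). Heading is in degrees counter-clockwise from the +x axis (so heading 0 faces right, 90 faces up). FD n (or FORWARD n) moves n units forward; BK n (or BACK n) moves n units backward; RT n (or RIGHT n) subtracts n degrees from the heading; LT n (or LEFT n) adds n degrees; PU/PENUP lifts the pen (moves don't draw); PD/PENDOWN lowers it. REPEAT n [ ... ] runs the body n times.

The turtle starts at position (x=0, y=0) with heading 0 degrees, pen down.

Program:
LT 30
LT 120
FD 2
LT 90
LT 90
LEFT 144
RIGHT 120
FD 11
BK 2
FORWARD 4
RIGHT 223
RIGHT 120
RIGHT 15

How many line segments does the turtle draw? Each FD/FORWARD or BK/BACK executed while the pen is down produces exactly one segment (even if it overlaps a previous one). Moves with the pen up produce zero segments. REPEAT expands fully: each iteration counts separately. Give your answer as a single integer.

Executing turtle program step by step:
Start: pos=(0,0), heading=0, pen down
LT 30: heading 0 -> 30
LT 120: heading 30 -> 150
FD 2: (0,0) -> (-1.732,1) [heading=150, draw]
LT 90: heading 150 -> 240
LT 90: heading 240 -> 330
LT 144: heading 330 -> 114
RT 120: heading 114 -> 354
FD 11: (-1.732,1) -> (9.208,-0.15) [heading=354, draw]
BK 2: (9.208,-0.15) -> (7.219,0.059) [heading=354, draw]
FD 4: (7.219,0.059) -> (11.197,-0.359) [heading=354, draw]
RT 223: heading 354 -> 131
RT 120: heading 131 -> 11
RT 15: heading 11 -> 356
Final: pos=(11.197,-0.359), heading=356, 4 segment(s) drawn
Segments drawn: 4

Answer: 4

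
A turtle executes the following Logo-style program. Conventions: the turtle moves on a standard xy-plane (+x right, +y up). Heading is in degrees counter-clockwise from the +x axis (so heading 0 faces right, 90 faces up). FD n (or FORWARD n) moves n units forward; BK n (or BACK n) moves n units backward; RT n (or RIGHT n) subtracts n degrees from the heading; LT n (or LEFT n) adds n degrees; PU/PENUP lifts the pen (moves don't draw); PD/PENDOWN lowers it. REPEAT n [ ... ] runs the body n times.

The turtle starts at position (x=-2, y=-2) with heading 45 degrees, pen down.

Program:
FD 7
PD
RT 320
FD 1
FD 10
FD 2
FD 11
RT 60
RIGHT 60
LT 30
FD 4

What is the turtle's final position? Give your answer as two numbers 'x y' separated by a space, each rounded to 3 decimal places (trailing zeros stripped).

Answer: 9.026 26.51

Derivation:
Executing turtle program step by step:
Start: pos=(-2,-2), heading=45, pen down
FD 7: (-2,-2) -> (2.95,2.95) [heading=45, draw]
PD: pen down
RT 320: heading 45 -> 85
FD 1: (2.95,2.95) -> (3.037,3.946) [heading=85, draw]
FD 10: (3.037,3.946) -> (3.908,13.908) [heading=85, draw]
FD 2: (3.908,13.908) -> (4.083,15.9) [heading=85, draw]
FD 11: (4.083,15.9) -> (5.041,26.858) [heading=85, draw]
RT 60: heading 85 -> 25
RT 60: heading 25 -> 325
LT 30: heading 325 -> 355
FD 4: (5.041,26.858) -> (9.026,26.51) [heading=355, draw]
Final: pos=(9.026,26.51), heading=355, 6 segment(s) drawn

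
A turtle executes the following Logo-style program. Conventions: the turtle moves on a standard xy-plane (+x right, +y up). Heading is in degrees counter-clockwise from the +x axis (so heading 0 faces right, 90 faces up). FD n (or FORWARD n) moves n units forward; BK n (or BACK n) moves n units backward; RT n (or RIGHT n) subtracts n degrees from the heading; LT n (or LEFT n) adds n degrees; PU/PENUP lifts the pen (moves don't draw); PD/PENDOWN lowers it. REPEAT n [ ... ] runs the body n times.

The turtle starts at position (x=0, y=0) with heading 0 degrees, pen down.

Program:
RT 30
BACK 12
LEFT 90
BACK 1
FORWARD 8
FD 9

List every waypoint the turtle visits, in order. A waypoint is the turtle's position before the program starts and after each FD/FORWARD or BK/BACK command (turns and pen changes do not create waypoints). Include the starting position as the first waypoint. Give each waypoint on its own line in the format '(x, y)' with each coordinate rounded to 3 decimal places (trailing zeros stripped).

Executing turtle program step by step:
Start: pos=(0,0), heading=0, pen down
RT 30: heading 0 -> 330
BK 12: (0,0) -> (-10.392,6) [heading=330, draw]
LT 90: heading 330 -> 60
BK 1: (-10.392,6) -> (-10.892,5.134) [heading=60, draw]
FD 8: (-10.892,5.134) -> (-6.892,12.062) [heading=60, draw]
FD 9: (-6.892,12.062) -> (-2.392,19.856) [heading=60, draw]
Final: pos=(-2.392,19.856), heading=60, 4 segment(s) drawn
Waypoints (5 total):
(0, 0)
(-10.392, 6)
(-10.892, 5.134)
(-6.892, 12.062)
(-2.392, 19.856)

Answer: (0, 0)
(-10.392, 6)
(-10.892, 5.134)
(-6.892, 12.062)
(-2.392, 19.856)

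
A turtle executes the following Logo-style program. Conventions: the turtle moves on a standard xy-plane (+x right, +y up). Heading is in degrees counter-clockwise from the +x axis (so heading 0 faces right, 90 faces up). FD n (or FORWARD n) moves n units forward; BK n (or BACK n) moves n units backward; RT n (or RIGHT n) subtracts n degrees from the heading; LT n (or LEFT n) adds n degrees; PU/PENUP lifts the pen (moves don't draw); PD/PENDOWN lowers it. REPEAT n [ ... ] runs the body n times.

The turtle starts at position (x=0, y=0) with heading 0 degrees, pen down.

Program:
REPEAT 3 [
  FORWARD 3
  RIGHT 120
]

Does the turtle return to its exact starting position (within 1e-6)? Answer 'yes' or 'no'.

Answer: yes

Derivation:
Executing turtle program step by step:
Start: pos=(0,0), heading=0, pen down
REPEAT 3 [
  -- iteration 1/3 --
  FD 3: (0,0) -> (3,0) [heading=0, draw]
  RT 120: heading 0 -> 240
  -- iteration 2/3 --
  FD 3: (3,0) -> (1.5,-2.598) [heading=240, draw]
  RT 120: heading 240 -> 120
  -- iteration 3/3 --
  FD 3: (1.5,-2.598) -> (0,0) [heading=120, draw]
  RT 120: heading 120 -> 0
]
Final: pos=(0,0), heading=0, 3 segment(s) drawn

Start position: (0, 0)
Final position: (0, 0)
Distance = 0; < 1e-6 -> CLOSED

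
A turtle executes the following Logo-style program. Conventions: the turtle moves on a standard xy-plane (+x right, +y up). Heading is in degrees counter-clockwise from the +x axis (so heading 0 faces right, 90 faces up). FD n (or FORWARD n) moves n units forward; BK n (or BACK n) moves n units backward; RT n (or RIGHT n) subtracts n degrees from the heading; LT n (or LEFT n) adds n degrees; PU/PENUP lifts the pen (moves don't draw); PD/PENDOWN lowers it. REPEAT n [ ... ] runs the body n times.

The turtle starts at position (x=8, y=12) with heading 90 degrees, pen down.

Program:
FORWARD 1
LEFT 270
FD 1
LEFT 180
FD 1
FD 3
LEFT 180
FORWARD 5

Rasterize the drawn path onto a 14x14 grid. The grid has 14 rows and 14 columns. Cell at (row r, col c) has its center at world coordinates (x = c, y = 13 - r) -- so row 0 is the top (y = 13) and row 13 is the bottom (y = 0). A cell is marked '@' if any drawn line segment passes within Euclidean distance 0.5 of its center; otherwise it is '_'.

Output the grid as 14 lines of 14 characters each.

Answer: _____@@@@@@___
________@_____
______________
______________
______________
______________
______________
______________
______________
______________
______________
______________
______________
______________

Derivation:
Segment 0: (8,12) -> (8,13)
Segment 1: (8,13) -> (9,13)
Segment 2: (9,13) -> (8,13)
Segment 3: (8,13) -> (5,13)
Segment 4: (5,13) -> (10,13)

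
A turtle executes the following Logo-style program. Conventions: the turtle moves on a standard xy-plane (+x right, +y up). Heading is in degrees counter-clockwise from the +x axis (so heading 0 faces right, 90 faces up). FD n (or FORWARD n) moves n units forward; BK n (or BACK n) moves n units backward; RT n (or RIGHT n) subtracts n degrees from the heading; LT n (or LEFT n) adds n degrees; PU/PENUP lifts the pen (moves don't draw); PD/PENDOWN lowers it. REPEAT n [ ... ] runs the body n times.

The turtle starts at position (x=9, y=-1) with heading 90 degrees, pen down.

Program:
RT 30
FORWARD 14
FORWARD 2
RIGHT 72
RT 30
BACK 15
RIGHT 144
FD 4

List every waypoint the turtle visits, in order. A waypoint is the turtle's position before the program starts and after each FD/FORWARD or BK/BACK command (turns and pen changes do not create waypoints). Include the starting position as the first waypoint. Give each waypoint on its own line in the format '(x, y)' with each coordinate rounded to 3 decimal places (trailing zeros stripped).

Answer: (9, -1)
(16, 11.124)
(17, 12.856)
(5.853, 22.893)
(1.875, 23.311)

Derivation:
Executing turtle program step by step:
Start: pos=(9,-1), heading=90, pen down
RT 30: heading 90 -> 60
FD 14: (9,-1) -> (16,11.124) [heading=60, draw]
FD 2: (16,11.124) -> (17,12.856) [heading=60, draw]
RT 72: heading 60 -> 348
RT 30: heading 348 -> 318
BK 15: (17,12.856) -> (5.853,22.893) [heading=318, draw]
RT 144: heading 318 -> 174
FD 4: (5.853,22.893) -> (1.875,23.311) [heading=174, draw]
Final: pos=(1.875,23.311), heading=174, 4 segment(s) drawn
Waypoints (5 total):
(9, -1)
(16, 11.124)
(17, 12.856)
(5.853, 22.893)
(1.875, 23.311)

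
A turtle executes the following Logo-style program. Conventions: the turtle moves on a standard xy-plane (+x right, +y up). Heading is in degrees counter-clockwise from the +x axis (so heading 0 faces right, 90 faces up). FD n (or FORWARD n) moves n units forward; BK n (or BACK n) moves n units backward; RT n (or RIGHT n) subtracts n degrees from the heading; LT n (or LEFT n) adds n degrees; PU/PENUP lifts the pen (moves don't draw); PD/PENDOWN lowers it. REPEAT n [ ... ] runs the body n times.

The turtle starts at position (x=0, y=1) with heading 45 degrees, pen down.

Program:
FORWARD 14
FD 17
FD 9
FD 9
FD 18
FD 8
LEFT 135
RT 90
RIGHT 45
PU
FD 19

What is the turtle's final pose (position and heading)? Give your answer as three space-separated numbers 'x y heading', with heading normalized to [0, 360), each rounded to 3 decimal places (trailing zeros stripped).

Answer: 66.468 67.468 45

Derivation:
Executing turtle program step by step:
Start: pos=(0,1), heading=45, pen down
FD 14: (0,1) -> (9.899,10.899) [heading=45, draw]
FD 17: (9.899,10.899) -> (21.92,22.92) [heading=45, draw]
FD 9: (21.92,22.92) -> (28.284,29.284) [heading=45, draw]
FD 9: (28.284,29.284) -> (34.648,35.648) [heading=45, draw]
FD 18: (34.648,35.648) -> (47.376,48.376) [heading=45, draw]
FD 8: (47.376,48.376) -> (53.033,54.033) [heading=45, draw]
LT 135: heading 45 -> 180
RT 90: heading 180 -> 90
RT 45: heading 90 -> 45
PU: pen up
FD 19: (53.033,54.033) -> (66.468,67.468) [heading=45, move]
Final: pos=(66.468,67.468), heading=45, 6 segment(s) drawn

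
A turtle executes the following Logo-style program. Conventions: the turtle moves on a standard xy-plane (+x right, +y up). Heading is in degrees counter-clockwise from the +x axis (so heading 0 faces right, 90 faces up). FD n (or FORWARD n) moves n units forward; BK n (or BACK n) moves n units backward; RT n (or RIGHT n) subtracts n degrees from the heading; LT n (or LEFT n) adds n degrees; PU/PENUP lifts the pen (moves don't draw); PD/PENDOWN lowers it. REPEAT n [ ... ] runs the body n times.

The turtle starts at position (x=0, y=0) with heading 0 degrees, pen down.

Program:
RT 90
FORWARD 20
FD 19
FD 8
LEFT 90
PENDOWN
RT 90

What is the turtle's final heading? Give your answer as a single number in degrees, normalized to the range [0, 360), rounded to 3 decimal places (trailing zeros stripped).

Executing turtle program step by step:
Start: pos=(0,0), heading=0, pen down
RT 90: heading 0 -> 270
FD 20: (0,0) -> (0,-20) [heading=270, draw]
FD 19: (0,-20) -> (0,-39) [heading=270, draw]
FD 8: (0,-39) -> (0,-47) [heading=270, draw]
LT 90: heading 270 -> 0
PD: pen down
RT 90: heading 0 -> 270
Final: pos=(0,-47), heading=270, 3 segment(s) drawn

Answer: 270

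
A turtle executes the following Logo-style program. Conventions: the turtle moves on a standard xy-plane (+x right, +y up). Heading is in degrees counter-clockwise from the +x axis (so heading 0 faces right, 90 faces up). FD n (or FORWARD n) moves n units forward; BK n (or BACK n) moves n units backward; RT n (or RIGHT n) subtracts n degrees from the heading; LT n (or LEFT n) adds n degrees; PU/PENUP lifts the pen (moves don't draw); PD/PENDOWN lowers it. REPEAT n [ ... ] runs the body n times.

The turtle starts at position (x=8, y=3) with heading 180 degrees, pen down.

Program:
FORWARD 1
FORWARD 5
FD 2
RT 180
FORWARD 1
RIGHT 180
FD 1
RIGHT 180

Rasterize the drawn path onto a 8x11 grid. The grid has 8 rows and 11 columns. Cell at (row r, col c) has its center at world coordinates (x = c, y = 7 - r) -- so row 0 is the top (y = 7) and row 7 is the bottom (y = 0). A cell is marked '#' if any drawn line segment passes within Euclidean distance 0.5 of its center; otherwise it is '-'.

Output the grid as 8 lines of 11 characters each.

Answer: -----------
-----------
-----------
-----------
#########--
-----------
-----------
-----------

Derivation:
Segment 0: (8,3) -> (7,3)
Segment 1: (7,3) -> (2,3)
Segment 2: (2,3) -> (0,3)
Segment 3: (0,3) -> (1,3)
Segment 4: (1,3) -> (0,3)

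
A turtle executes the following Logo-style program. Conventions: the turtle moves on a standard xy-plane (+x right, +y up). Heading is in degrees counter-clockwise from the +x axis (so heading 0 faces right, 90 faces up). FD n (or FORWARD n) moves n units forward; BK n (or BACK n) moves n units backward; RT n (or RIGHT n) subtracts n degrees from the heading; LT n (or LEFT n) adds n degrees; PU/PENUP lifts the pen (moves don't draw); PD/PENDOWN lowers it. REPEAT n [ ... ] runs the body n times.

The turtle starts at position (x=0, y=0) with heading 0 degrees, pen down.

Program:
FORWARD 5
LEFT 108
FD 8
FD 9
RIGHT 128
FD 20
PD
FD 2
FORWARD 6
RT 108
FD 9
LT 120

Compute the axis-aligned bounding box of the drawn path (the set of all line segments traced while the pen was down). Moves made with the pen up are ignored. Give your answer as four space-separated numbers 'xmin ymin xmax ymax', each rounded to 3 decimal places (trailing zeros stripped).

Answer: -0.253 -0.501 26.058 16.168

Derivation:
Executing turtle program step by step:
Start: pos=(0,0), heading=0, pen down
FD 5: (0,0) -> (5,0) [heading=0, draw]
LT 108: heading 0 -> 108
FD 8: (5,0) -> (2.528,7.608) [heading=108, draw]
FD 9: (2.528,7.608) -> (-0.253,16.168) [heading=108, draw]
RT 128: heading 108 -> 340
FD 20: (-0.253,16.168) -> (18.541,9.328) [heading=340, draw]
PD: pen down
FD 2: (18.541,9.328) -> (20.42,8.644) [heading=340, draw]
FD 6: (20.42,8.644) -> (26.058,6.591) [heading=340, draw]
RT 108: heading 340 -> 232
FD 9: (26.058,6.591) -> (20.517,-0.501) [heading=232, draw]
LT 120: heading 232 -> 352
Final: pos=(20.517,-0.501), heading=352, 7 segment(s) drawn

Segment endpoints: x in {-0.253, 0, 2.528, 5, 18.541, 20.42, 20.517, 26.058}, y in {-0.501, 0, 6.591, 7.608, 8.644, 9.328, 16.168}
xmin=-0.253, ymin=-0.501, xmax=26.058, ymax=16.168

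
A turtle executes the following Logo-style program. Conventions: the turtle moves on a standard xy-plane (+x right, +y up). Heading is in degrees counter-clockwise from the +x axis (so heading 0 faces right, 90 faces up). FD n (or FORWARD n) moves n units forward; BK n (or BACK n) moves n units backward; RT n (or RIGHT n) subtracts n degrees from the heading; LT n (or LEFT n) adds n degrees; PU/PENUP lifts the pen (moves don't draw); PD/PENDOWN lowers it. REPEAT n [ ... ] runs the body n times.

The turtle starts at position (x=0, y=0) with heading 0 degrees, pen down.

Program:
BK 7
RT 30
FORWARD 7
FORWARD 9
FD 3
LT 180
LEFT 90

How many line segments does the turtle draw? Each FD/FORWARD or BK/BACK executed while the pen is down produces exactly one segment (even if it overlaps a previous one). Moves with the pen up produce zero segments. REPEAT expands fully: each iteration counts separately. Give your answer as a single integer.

Executing turtle program step by step:
Start: pos=(0,0), heading=0, pen down
BK 7: (0,0) -> (-7,0) [heading=0, draw]
RT 30: heading 0 -> 330
FD 7: (-7,0) -> (-0.938,-3.5) [heading=330, draw]
FD 9: (-0.938,-3.5) -> (6.856,-8) [heading=330, draw]
FD 3: (6.856,-8) -> (9.454,-9.5) [heading=330, draw]
LT 180: heading 330 -> 150
LT 90: heading 150 -> 240
Final: pos=(9.454,-9.5), heading=240, 4 segment(s) drawn
Segments drawn: 4

Answer: 4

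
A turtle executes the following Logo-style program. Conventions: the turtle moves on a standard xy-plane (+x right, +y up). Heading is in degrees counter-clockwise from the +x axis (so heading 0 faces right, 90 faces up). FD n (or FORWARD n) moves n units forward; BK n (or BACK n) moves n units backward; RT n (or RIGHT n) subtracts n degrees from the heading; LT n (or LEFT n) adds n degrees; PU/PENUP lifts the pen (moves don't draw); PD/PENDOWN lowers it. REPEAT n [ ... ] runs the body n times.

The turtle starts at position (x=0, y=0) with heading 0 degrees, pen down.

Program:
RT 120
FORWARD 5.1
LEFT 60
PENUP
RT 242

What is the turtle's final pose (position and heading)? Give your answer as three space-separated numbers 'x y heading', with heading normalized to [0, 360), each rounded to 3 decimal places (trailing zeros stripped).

Executing turtle program step by step:
Start: pos=(0,0), heading=0, pen down
RT 120: heading 0 -> 240
FD 5.1: (0,0) -> (-2.55,-4.417) [heading=240, draw]
LT 60: heading 240 -> 300
PU: pen up
RT 242: heading 300 -> 58
Final: pos=(-2.55,-4.417), heading=58, 1 segment(s) drawn

Answer: -2.55 -4.417 58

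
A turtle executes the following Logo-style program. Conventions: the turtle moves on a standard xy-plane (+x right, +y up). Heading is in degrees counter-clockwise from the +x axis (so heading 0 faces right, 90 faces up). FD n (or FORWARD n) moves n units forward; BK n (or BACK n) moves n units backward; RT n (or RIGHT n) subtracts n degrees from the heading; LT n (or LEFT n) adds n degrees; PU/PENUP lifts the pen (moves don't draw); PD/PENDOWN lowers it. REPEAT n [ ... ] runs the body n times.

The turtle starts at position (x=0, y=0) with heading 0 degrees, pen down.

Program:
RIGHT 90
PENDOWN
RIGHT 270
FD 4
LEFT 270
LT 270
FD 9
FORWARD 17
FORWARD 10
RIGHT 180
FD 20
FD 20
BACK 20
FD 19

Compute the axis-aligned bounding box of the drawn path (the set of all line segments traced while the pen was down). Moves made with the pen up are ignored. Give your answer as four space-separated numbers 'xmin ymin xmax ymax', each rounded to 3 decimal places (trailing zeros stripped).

Answer: -32 0 8 0

Derivation:
Executing turtle program step by step:
Start: pos=(0,0), heading=0, pen down
RT 90: heading 0 -> 270
PD: pen down
RT 270: heading 270 -> 0
FD 4: (0,0) -> (4,0) [heading=0, draw]
LT 270: heading 0 -> 270
LT 270: heading 270 -> 180
FD 9: (4,0) -> (-5,0) [heading=180, draw]
FD 17: (-5,0) -> (-22,0) [heading=180, draw]
FD 10: (-22,0) -> (-32,0) [heading=180, draw]
RT 180: heading 180 -> 0
FD 20: (-32,0) -> (-12,0) [heading=0, draw]
FD 20: (-12,0) -> (8,0) [heading=0, draw]
BK 20: (8,0) -> (-12,0) [heading=0, draw]
FD 19: (-12,0) -> (7,0) [heading=0, draw]
Final: pos=(7,0), heading=0, 8 segment(s) drawn

Segment endpoints: x in {-32, -22, -12, -5, 0, 4, 7, 8}, y in {0, 0, 0, 0, 0}
xmin=-32, ymin=0, xmax=8, ymax=0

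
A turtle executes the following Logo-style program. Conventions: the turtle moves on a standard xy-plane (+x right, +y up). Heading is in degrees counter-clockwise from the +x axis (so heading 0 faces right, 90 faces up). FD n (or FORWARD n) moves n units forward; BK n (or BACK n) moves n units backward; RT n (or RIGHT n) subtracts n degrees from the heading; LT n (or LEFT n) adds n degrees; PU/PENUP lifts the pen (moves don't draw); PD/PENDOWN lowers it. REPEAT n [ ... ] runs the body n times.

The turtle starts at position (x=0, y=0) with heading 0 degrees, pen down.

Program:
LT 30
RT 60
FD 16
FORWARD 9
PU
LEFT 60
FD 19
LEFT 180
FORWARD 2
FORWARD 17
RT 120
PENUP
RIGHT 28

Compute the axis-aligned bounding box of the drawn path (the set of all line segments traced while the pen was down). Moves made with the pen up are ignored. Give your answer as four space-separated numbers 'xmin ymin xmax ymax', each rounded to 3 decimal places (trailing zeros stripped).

Executing turtle program step by step:
Start: pos=(0,0), heading=0, pen down
LT 30: heading 0 -> 30
RT 60: heading 30 -> 330
FD 16: (0,0) -> (13.856,-8) [heading=330, draw]
FD 9: (13.856,-8) -> (21.651,-12.5) [heading=330, draw]
PU: pen up
LT 60: heading 330 -> 30
FD 19: (21.651,-12.5) -> (38.105,-3) [heading=30, move]
LT 180: heading 30 -> 210
FD 2: (38.105,-3) -> (36.373,-4) [heading=210, move]
FD 17: (36.373,-4) -> (21.651,-12.5) [heading=210, move]
RT 120: heading 210 -> 90
PU: pen up
RT 28: heading 90 -> 62
Final: pos=(21.651,-12.5), heading=62, 2 segment(s) drawn

Segment endpoints: x in {0, 13.856, 21.651}, y in {-12.5, -8, 0}
xmin=0, ymin=-12.5, xmax=21.651, ymax=0

Answer: 0 -12.5 21.651 0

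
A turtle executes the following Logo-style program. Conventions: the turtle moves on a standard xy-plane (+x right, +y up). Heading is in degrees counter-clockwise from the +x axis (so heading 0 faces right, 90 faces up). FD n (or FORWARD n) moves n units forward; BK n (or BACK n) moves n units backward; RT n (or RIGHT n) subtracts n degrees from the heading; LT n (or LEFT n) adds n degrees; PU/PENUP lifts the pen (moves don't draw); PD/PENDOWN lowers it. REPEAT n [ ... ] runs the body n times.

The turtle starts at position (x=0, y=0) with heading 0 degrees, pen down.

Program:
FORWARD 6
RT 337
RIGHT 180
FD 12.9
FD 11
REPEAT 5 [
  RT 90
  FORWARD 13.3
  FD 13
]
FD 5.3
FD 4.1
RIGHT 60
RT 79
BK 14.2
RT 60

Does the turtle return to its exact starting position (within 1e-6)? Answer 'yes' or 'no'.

Answer: no

Derivation:
Executing turtle program step by step:
Start: pos=(0,0), heading=0, pen down
FD 6: (0,0) -> (6,0) [heading=0, draw]
RT 337: heading 0 -> 23
RT 180: heading 23 -> 203
FD 12.9: (6,0) -> (-5.875,-5.04) [heading=203, draw]
FD 11: (-5.875,-5.04) -> (-16,-9.338) [heading=203, draw]
REPEAT 5 [
  -- iteration 1/5 --
  RT 90: heading 203 -> 113
  FD 13.3: (-16,-9.338) -> (-21.197,2.904) [heading=113, draw]
  FD 13: (-21.197,2.904) -> (-26.276,14.871) [heading=113, draw]
  -- iteration 2/5 --
  RT 90: heading 113 -> 23
  FD 13.3: (-26.276,14.871) -> (-14.034,20.068) [heading=23, draw]
  FD 13: (-14.034,20.068) -> (-2.067,25.147) [heading=23, draw]
  -- iteration 3/5 --
  RT 90: heading 23 -> 293
  FD 13.3: (-2.067,25.147) -> (3.13,12.904) [heading=293, draw]
  FD 13: (3.13,12.904) -> (8.209,0.938) [heading=293, draw]
  -- iteration 4/5 --
  RT 90: heading 293 -> 203
  FD 13.3: (8.209,0.938) -> (-4.034,-4.259) [heading=203, draw]
  FD 13: (-4.034,-4.259) -> (-16,-9.338) [heading=203, draw]
  -- iteration 5/5 --
  RT 90: heading 203 -> 113
  FD 13.3: (-16,-9.338) -> (-21.197,2.904) [heading=113, draw]
  FD 13: (-21.197,2.904) -> (-26.276,14.871) [heading=113, draw]
]
FD 5.3: (-26.276,14.871) -> (-28.347,19.749) [heading=113, draw]
FD 4.1: (-28.347,19.749) -> (-29.949,23.524) [heading=113, draw]
RT 60: heading 113 -> 53
RT 79: heading 53 -> 334
BK 14.2: (-29.949,23.524) -> (-42.712,29.748) [heading=334, draw]
RT 60: heading 334 -> 274
Final: pos=(-42.712,29.748), heading=274, 16 segment(s) drawn

Start position: (0, 0)
Final position: (-42.712, 29.748)
Distance = 52.051; >= 1e-6 -> NOT closed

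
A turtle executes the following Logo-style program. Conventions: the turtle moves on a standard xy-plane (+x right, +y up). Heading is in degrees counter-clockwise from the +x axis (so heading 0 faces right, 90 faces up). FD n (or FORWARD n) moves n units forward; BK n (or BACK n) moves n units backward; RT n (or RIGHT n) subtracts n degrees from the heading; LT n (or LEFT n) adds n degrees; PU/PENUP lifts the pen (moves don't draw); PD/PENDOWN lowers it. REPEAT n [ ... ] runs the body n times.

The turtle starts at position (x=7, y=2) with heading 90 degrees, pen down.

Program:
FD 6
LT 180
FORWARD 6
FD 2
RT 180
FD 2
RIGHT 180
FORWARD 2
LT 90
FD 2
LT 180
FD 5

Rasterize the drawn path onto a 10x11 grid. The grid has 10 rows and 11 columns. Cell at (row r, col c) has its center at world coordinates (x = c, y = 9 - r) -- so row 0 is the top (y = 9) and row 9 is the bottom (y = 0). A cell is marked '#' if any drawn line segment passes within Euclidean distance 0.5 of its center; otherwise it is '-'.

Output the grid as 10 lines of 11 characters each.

Segment 0: (7,2) -> (7,8)
Segment 1: (7,8) -> (7,2)
Segment 2: (7,2) -> (7,0)
Segment 3: (7,0) -> (7,2)
Segment 4: (7,2) -> (7,0)
Segment 5: (7,0) -> (9,0)
Segment 6: (9,0) -> (4,0)

Answer: -----------
-------#---
-------#---
-------#---
-------#---
-------#---
-------#---
-------#---
-------#---
----######-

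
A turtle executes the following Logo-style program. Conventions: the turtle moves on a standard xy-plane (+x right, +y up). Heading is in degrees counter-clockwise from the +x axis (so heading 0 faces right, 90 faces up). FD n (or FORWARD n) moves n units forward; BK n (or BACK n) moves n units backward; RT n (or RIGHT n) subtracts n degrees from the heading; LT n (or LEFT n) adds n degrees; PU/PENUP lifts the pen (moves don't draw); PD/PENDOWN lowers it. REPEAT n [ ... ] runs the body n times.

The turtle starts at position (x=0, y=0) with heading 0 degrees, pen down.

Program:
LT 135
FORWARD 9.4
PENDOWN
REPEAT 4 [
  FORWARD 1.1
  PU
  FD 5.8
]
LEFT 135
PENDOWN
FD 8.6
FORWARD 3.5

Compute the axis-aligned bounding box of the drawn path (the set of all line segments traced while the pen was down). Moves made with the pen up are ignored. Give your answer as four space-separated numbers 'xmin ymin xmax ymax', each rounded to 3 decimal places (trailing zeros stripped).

Executing turtle program step by step:
Start: pos=(0,0), heading=0, pen down
LT 135: heading 0 -> 135
FD 9.4: (0,0) -> (-6.647,6.647) [heading=135, draw]
PD: pen down
REPEAT 4 [
  -- iteration 1/4 --
  FD 1.1: (-6.647,6.647) -> (-7.425,7.425) [heading=135, draw]
  PU: pen up
  FD 5.8: (-7.425,7.425) -> (-11.526,11.526) [heading=135, move]
  -- iteration 2/4 --
  FD 1.1: (-11.526,11.526) -> (-12.304,12.304) [heading=135, move]
  PU: pen up
  FD 5.8: (-12.304,12.304) -> (-16.405,16.405) [heading=135, move]
  -- iteration 3/4 --
  FD 1.1: (-16.405,16.405) -> (-17.183,17.183) [heading=135, move]
  PU: pen up
  FD 5.8: (-17.183,17.183) -> (-21.284,21.284) [heading=135, move]
  -- iteration 4/4 --
  FD 1.1: (-21.284,21.284) -> (-22.062,22.062) [heading=135, move]
  PU: pen up
  FD 5.8: (-22.062,22.062) -> (-26.163,26.163) [heading=135, move]
]
LT 135: heading 135 -> 270
PD: pen down
FD 8.6: (-26.163,26.163) -> (-26.163,17.563) [heading=270, draw]
FD 3.5: (-26.163,17.563) -> (-26.163,14.063) [heading=270, draw]
Final: pos=(-26.163,14.063), heading=270, 4 segment(s) drawn

Segment endpoints: x in {-26.163, -7.425, -6.647, 0}, y in {0, 6.647, 7.425, 14.063, 17.563, 26.163}
xmin=-26.163, ymin=0, xmax=0, ymax=26.163

Answer: -26.163 0 0 26.163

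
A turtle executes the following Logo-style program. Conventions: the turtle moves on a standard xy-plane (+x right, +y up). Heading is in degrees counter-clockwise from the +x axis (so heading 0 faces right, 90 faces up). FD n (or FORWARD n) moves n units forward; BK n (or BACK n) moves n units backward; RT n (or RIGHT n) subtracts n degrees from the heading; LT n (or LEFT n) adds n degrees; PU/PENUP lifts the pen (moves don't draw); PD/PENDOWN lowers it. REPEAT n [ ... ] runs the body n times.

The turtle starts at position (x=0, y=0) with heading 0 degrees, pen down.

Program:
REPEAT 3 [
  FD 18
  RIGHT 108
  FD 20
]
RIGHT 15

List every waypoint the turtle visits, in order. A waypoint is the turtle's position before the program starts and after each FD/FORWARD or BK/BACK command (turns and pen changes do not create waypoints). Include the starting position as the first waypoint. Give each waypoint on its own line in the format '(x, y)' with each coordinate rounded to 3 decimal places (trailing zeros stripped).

Executing turtle program step by step:
Start: pos=(0,0), heading=0, pen down
REPEAT 3 [
  -- iteration 1/3 --
  FD 18: (0,0) -> (18,0) [heading=0, draw]
  RT 108: heading 0 -> 252
  FD 20: (18,0) -> (11.82,-19.021) [heading=252, draw]
  -- iteration 2/3 --
  FD 18: (11.82,-19.021) -> (6.257,-36.14) [heading=252, draw]
  RT 108: heading 252 -> 144
  FD 20: (6.257,-36.14) -> (-9.923,-24.384) [heading=144, draw]
  -- iteration 3/3 --
  FD 18: (-9.923,-24.384) -> (-24.485,-13.804) [heading=144, draw]
  RT 108: heading 144 -> 36
  FD 20: (-24.485,-13.804) -> (-8.305,-2.049) [heading=36, draw]
]
RT 15: heading 36 -> 21
Final: pos=(-8.305,-2.049), heading=21, 6 segment(s) drawn
Waypoints (7 total):
(0, 0)
(18, 0)
(11.82, -19.021)
(6.257, -36.14)
(-9.923, -24.384)
(-24.485, -13.804)
(-8.305, -2.049)

Answer: (0, 0)
(18, 0)
(11.82, -19.021)
(6.257, -36.14)
(-9.923, -24.384)
(-24.485, -13.804)
(-8.305, -2.049)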